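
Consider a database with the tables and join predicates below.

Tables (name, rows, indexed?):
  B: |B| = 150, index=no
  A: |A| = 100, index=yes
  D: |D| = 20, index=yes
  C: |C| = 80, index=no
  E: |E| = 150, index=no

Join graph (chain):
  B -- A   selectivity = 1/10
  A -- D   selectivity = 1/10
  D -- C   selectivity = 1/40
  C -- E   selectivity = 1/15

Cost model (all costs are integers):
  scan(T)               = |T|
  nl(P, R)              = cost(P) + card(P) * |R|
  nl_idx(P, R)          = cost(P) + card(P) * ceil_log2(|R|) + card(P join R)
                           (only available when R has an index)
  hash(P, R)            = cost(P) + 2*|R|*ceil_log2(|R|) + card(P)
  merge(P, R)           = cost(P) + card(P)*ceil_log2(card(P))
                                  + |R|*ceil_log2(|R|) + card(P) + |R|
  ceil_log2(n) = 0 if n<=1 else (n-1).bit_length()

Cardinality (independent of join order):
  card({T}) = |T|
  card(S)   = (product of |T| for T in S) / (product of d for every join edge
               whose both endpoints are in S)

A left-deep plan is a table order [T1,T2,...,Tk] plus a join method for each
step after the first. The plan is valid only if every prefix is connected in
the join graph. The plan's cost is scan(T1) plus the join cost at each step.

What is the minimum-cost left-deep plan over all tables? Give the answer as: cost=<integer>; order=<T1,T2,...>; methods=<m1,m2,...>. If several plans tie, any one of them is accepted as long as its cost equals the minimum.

Selinger DP (subsets sized 1..n):
  {B}: scan cost=150, card=150
  {A}: scan cost=100, card=100
  {D}: scan cost=20, card=20
  {C}: scan cost=80, card=80
  {E}: scan cost=150, card=150
  {AB}: card=1500; try (A,hash)→1700, (B,merge)→2250, (A,merge)→2300, (B,hash)→2600, (A,nl_idx)→2700, (B,nl)→15100 …(+1); best=1700 via (A,hash)
  {AD}: card=200; try (A,nl_idx)→360, (D,hash)→400, (D,nl_idx)→800, (A,merge)→940, (D,merge)→1020, (A,hash)→1440 …(+2); best=360 via (A,nl_idx)
  {CD}: card=40; try (D,hash)→360, (D,nl_idx)→520, (C,merge)→780, (D,merge)→840, (C,hash)→1160, (C,nl)→1620 …(+1); best=360 via (D,hash)
  {CE}: card=800; try (C,hash)→1420, (E,merge)→2070, (C,merge)→2140, (E,hash)→2560, (E,nl)→12080, (C,nl)→12150; best=1420 via (C,hash)
  {ABD}: card=3000; try (B,hash)→2960, (D,hash)→3400, (B,merge)→3510, (D,nl_idx)→12200, (D,merge)→19820, (B,nl)→30360 …(+1); best=2960 via (B,hash)
  {ACD}: card=400; try (A,nl_idx)→1040, (A,merge)→1440, (C,hash)→1680, (A,hash)→1800, (C,merge)→2800, (A,nl)→4360 …(+1); best=1040 via (A,nl_idx)
  {CDE}: card=400; try (E,merge)→1990, (D,hash)→2420, (E,hash)→2800, (D,nl_idx)→5820, (E,nl)→6360, (D,merge)→10340 …(+1); best=1990 via (E,merge)
  {ABCD}: card=6000; try (B,hash)→3840, (B,merge)→6390, (C,hash)→7080, (C,merge)→42600, (B,nl)→61040, (C,nl)→242960; best=3840 via (B,hash)
  {ACDE}: card=4000; try (A,hash)→3790, (E,hash)→3840, (E,merge)→6390, (A,merge)→6790, (A,nl_idx)→8790, (A,nl)→41990 …(+1); best=3790 via (A,hash)
  {ABCDE}: card=60000; try (B,hash)→10190, (E,hash)→12240, (B,merge)→57140, (E,merge)→89190, (B,nl)→603790, (E,nl)→903840; best=10190 via (B,hash)

cost=10190; order=C,D,E,A,B; methods=hash,merge,hash,hash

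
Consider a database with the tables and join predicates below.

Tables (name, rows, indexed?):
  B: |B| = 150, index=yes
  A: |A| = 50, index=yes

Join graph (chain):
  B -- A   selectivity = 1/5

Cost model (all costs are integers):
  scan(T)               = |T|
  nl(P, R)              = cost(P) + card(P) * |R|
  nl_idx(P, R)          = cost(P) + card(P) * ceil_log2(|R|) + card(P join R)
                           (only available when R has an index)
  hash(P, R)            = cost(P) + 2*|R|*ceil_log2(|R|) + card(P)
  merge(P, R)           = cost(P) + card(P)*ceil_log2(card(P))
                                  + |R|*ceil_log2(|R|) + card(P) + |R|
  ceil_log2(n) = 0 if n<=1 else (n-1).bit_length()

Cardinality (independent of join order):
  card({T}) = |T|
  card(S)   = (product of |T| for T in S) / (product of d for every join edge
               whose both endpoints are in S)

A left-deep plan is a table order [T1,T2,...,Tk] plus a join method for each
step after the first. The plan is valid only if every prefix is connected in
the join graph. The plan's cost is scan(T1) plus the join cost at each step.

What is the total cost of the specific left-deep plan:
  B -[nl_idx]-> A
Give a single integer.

2550

step 1: scan B: cost=150, card=150
step 2: join A via nl_idx
    card(P join A) = 150*50/(5) = 1500
    cost = 150 + 150*6 + 1500 = 2550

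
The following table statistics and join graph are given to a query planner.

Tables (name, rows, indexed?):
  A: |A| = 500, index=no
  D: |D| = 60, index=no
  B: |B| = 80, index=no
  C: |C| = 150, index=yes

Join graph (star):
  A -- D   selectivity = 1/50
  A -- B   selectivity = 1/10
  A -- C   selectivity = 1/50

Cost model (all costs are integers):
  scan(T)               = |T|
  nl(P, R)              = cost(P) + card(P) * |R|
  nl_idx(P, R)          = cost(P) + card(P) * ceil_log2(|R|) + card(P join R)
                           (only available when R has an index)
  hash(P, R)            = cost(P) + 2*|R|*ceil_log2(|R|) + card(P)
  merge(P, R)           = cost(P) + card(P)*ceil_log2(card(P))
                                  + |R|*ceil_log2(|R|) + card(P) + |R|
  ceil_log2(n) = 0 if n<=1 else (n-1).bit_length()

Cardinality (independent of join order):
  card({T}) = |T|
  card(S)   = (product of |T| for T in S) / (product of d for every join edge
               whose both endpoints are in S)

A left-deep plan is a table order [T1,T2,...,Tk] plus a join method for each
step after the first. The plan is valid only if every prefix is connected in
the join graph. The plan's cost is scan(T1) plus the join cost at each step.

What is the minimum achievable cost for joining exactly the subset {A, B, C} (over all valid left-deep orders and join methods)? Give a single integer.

Selinger DP over subsets of {A,B,C}:
  {A}: scan cost=500, card=500
  {B}: scan cost=80, card=80
  {C}: scan cost=150, card=150
  {AB}: card=4000; try (B,hash)→2120, (A,merge)→5720, (B,merge)→6140, (A,hash)→9160, (A,nl)→40080, (B,nl)→40500; best=2120 via (B,hash)
  {AC}: card=1500; try (C,hash)→3400, (C,nl_idx)→6000, (A,merge)→6500, (C,merge)→6850, (A,hash)→9300, (A,nl)→75150 …(+1); best=3400 via (C,hash)
  {ABC}: card=12000; try (B,hash)→6020, (C,hash)→8520, (B,merge)→22040, (C,nl_idx)→46120, (C,merge)→55470, (B,nl)→123400 …(+1); best=6020 via (B,hash)

6020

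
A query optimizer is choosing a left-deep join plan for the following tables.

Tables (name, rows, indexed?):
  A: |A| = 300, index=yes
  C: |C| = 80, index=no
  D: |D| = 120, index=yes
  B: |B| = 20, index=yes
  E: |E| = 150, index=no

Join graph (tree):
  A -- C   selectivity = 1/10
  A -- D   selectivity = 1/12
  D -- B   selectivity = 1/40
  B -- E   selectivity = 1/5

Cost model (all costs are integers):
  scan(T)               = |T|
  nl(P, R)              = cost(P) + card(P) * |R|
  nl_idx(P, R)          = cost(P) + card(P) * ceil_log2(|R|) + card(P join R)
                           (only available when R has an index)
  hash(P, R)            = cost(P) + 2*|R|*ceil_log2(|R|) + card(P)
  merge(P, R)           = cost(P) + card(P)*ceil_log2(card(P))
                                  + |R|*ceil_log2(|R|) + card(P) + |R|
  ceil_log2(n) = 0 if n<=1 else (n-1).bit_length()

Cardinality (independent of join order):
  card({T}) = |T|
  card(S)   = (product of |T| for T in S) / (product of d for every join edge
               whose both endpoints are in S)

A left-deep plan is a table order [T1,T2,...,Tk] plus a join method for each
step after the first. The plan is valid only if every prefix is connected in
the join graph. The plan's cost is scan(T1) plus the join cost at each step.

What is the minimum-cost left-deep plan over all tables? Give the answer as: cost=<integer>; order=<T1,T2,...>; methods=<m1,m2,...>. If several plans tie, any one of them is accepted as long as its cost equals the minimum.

Selinger DP (subsets sized 1..n):
  {A}: scan cost=300, card=300
  {C}: scan cost=80, card=80
  {D}: scan cost=120, card=120
  {B}: scan cost=20, card=20
  {E}: scan cost=150, card=150
  {AC}: card=2400; try (C,hash)→1720, (A,nl_idx)→3200, (A,merge)→3720, (C,merge)→3940, (A,hash)→5560, (A,nl)→24080 …(+1); best=1720 via (C,hash)
  {AD}: card=3000; try (D,hash)→2280, (A,merge)→4080, (A,nl_idx)→4200, (D,merge)→4260, (D,nl_idx)→5400, (A,hash)→5640 …(+2); best=2280 via (D,hash)
  {BD}: card=60; try (D,nl_idx)→220, (B,hash)→440, (B,nl_idx)→780, (D,merge)→1100, (B,merge)→1200, (D,hash)→1720 …(+2); best=220 via (D,nl_idx)
  {BE}: card=600; try (B,hash)→500, (E,merge)→1490, (B,nl_idx)→1500, (B,merge)→1620, (E,hash)→2440, (E,nl)→3020 …(+1); best=500 via (B,hash)
  {ACD}: card=24000; try (D,hash)→5800, (C,hash)→6400, (D,merge)→33880, (C,merge)→41920, (D,nl_idx)→42520, (C,nl)→242280 …(+1); best=5800 via (D,hash)
  {ABD}: card=1500; try (A,nl_idx)→2260, (A,merge)→3640, (B,hash)→5480, (A,hash)→5680, (A,nl)→18220, (B,nl_idx)→18780 …(+2); best=2260 via (A,nl_idx)
  {BDE}: card=1800; try (E,merge)→1990, (E,hash)→2680, (D,hash)→2780, (D,nl_idx)→6500, (D,merge)→8060, (E,nl)→9220 …(+1); best=1990 via (E,merge)
  {ABCD}: card=12000; try (C,hash)→4880, (C,merge)→20900, (B,hash)→30000, (C,nl)→122260, (B,nl_idx)→137800, (B,merge)→389920 …(+1); best=4880 via (C,hash)
  {ABDE}: card=45000; try (E,hash)→6160, (A,hash)→9190, (E,merge)→21610, (A,merge)→26590, (A,nl_idx)→63190, (E,nl)→227260 …(+1); best=6160 via (E,hash)
  {ABCDE}: card=360000; try (E,hash)→19280, (C,hash)→52280, (E,merge)→186230, (C,merge)→771800, (E,nl)→1804880, (C,nl)→3606160; best=19280 via (E,hash)

cost=19280; order=B,D,A,C,E; methods=nl_idx,nl_idx,hash,hash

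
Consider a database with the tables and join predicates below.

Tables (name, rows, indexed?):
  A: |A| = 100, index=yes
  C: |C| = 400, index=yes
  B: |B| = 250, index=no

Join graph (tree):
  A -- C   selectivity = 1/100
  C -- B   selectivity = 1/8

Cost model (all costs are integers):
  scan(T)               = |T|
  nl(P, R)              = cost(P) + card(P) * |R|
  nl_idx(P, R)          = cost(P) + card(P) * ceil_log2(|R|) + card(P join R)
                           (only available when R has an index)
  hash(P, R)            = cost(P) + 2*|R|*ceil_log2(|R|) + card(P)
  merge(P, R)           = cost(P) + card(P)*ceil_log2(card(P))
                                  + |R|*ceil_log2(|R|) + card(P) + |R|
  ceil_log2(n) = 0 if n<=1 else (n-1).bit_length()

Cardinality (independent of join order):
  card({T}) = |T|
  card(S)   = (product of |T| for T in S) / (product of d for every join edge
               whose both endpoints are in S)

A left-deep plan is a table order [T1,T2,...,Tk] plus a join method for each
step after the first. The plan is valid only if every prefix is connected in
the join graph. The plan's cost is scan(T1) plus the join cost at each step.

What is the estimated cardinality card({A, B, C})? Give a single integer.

12500

Tables in S: A(100), B(250), C(400)
Edges inside S: A-C(d=100), C-B(d=8)
numerator = 100 * 250 * 400 = 10000000
denominator = 100 * 8 = 800
card(S) = 10000000 / 800 = 12500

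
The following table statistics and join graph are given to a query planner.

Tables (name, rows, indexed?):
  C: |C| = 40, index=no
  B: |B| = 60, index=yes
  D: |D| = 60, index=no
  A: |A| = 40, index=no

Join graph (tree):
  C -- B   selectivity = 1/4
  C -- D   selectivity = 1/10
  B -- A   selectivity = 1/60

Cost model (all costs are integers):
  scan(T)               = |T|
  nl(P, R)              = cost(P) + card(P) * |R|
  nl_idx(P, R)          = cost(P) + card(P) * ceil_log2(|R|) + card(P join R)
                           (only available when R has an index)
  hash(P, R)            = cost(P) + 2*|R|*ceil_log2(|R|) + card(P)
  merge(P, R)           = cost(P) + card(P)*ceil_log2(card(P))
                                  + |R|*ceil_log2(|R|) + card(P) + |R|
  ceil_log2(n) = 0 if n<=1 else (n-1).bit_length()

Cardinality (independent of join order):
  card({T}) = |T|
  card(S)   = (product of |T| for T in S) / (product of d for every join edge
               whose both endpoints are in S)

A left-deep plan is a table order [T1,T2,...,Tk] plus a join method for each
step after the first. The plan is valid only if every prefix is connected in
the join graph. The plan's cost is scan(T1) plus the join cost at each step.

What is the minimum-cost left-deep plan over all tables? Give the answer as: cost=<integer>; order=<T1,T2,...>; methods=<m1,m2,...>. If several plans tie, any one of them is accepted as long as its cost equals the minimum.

cost=1960; order=A,B,C,D; methods=nl_idx,hash,hash

Selinger DP (subsets sized 1..n):
  {C}: scan cost=40, card=40
  {B}: scan cost=60, card=60
  {D}: scan cost=60, card=60
  {A}: scan cost=40, card=40
  {BC}: card=600; try (C,hash)→600, (B,merge)→740, (C,merge)→760, (B,hash)→800, (B,nl_idx)→880, (B,nl)→2440 …(+1); best=600 via (C,hash)
  {CD}: card=240; try (C,hash)→600, (D,merge)→740, (C,merge)→760, (D,hash)→800, (D,nl)→2440, (C,nl)→2460; best=600 via (C,hash)
  {AB}: card=40; try (B,nl_idx)→320, (A,hash)→600, (B,merge)→740, (A,merge)→760, (B,hash)→800, (B,nl)→2440 …(+1); best=320 via (B,nl_idx)
  {BCD}: card=3600; try (B,hash)→1560, (D,hash)→1920, (B,merge)→3180, (B,nl_idx)→5640, (D,merge)→7620, (B,nl)→15000 …(+1); best=1560 via (B,hash)
  {ABC}: card=400; try (C,hash)→840, (C,merge)→880, (A,hash)→1680, (C,nl)→1920, (A,merge)→7480, (A,nl)→24600; best=840 via (C,hash)
  {ABCD}: card=2400; try (D,hash)→1960, (D,merge)→5260, (A,hash)→5640, (D,nl)→24840, (A,merge)→48640, (A,nl)→145560; best=1960 via (D,hash)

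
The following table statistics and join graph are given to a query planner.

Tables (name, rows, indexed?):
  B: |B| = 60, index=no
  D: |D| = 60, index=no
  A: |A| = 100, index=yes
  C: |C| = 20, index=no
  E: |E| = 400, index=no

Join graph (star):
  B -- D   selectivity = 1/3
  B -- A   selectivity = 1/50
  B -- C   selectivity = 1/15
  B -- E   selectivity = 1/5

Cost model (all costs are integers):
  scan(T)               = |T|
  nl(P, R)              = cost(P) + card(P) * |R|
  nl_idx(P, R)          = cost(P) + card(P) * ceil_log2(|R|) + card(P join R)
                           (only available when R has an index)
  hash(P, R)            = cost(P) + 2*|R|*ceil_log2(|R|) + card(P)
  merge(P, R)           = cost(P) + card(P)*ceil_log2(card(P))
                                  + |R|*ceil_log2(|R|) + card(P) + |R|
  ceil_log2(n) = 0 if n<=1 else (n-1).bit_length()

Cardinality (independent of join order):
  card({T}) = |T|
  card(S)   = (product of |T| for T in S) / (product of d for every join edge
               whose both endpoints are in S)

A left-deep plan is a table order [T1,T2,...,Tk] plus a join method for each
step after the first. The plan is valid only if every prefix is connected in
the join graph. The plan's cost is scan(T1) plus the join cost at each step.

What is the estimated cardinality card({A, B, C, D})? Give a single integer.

3200

Tables in S: A(100), B(60), C(20), D(60)
Edges inside S: B-D(d=3), B-A(d=50), B-C(d=15)
numerator = 100 * 60 * 20 * 60 = 7200000
denominator = 3 * 50 * 15 = 2250
card(S) = 7200000 / 2250 = 3200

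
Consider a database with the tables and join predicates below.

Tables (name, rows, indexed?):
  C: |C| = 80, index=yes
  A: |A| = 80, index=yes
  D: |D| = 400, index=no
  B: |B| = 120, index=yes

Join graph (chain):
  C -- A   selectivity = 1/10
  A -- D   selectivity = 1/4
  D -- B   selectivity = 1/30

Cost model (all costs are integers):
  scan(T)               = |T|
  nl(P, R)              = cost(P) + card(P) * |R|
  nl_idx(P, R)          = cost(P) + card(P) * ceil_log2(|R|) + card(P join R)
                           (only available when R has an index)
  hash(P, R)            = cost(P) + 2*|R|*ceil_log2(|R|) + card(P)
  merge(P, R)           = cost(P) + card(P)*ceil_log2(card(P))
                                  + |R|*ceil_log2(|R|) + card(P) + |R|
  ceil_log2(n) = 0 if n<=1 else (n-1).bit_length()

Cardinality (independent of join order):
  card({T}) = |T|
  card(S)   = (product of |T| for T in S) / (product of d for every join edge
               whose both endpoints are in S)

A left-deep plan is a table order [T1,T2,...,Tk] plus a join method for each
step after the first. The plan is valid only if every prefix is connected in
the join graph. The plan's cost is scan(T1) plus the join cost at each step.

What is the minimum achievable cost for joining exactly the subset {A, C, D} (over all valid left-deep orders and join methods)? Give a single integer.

9120

Selinger DP over subsets of {A,C,D}:
  {C}: scan cost=80, card=80
  {A}: scan cost=80, card=80
  {D}: scan cost=400, card=400
  {AC}: card=640; try (C,hash)→1280, (C,nl_idx)→1280, (A,hash)→1280, (A,nl_idx)→1280, (C,merge)→1360, (A,merge)→1360 …(+2); best=1280 via (C,hash)
  {AD}: card=8000; try (A,hash)→1920, (D,merge)→4720, (A,merge)→5040, (D,hash)→7360, (A,nl_idx)→11200, (D,nl)→32080 …(+1); best=1920 via (A,hash)
  {ACD}: card=64000; try (D,hash)→9120, (C,hash)→11040, (D,merge)→12320, (C,merge)→114560, (C,nl_idx)→121920, (D,nl)→257280 …(+1); best=9120 via (D,hash)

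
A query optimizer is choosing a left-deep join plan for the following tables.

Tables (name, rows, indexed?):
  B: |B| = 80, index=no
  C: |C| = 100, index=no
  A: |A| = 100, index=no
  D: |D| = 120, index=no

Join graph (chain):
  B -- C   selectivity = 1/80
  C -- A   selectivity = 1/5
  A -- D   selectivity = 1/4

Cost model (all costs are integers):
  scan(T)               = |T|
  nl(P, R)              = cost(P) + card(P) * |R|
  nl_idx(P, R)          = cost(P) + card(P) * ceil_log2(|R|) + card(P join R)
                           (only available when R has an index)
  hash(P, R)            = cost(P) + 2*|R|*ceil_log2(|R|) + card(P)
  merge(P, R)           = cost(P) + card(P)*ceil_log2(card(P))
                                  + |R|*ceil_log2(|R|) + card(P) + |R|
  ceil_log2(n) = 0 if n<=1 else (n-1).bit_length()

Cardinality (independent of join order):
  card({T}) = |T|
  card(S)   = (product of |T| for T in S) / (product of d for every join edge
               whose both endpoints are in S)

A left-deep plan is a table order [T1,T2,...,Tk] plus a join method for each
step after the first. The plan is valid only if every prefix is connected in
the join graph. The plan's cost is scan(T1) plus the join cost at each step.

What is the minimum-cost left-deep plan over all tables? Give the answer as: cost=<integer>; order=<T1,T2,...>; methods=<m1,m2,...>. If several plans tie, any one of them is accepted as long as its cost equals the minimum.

Selinger DP (subsets sized 1..n):
  {B}: scan cost=80, card=80
  {C}: scan cost=100, card=100
  {A}: scan cost=100, card=100
  {D}: scan cost=120, card=120
  {BC}: card=100; try (B,hash)→1320, (C,merge)→1520, (B,merge)→1540, (C,hash)→1560, (C,nl)→8080, (B,nl)→8100; best=1320 via (B,hash)
  {AC}: card=2000; try (C,hash)→1600, (A,hash)→1600, (C,merge)→1700, (A,merge)→1700, (C,nl)→10100, (A,nl)→10100; best=1600 via (C,hash)
  {AD}: card=3000; try (A,hash)→1640, (D,merge)→1860, (D,hash)→1880, (A,merge)→1880, (D,nl)→12100, (A,nl)→12120; best=1640 via (A,hash)
  {ABC}: card=2000; try (A,hash)→2820, (A,merge)→2920, (B,hash)→4720, (A,nl)→11320, (B,merge)→26240, (B,nl)→161600; best=2820 via (A,hash)
  {ACD}: card=60000; try (D,hash)→5280, (C,hash)→6040, (D,merge)→26560, (C,merge)→41440, (D,nl)→241600, (C,nl)→301640; best=5280 via (D,hash)
  {ABCD}: card=60000; try (D,hash)→6500, (D,merge)→27780, (B,hash)→66400, (D,nl)→242820, (B,merge)→1025920, (B,nl)→4805280; best=6500 via (D,hash)

cost=6500; order=C,B,A,D; methods=hash,hash,hash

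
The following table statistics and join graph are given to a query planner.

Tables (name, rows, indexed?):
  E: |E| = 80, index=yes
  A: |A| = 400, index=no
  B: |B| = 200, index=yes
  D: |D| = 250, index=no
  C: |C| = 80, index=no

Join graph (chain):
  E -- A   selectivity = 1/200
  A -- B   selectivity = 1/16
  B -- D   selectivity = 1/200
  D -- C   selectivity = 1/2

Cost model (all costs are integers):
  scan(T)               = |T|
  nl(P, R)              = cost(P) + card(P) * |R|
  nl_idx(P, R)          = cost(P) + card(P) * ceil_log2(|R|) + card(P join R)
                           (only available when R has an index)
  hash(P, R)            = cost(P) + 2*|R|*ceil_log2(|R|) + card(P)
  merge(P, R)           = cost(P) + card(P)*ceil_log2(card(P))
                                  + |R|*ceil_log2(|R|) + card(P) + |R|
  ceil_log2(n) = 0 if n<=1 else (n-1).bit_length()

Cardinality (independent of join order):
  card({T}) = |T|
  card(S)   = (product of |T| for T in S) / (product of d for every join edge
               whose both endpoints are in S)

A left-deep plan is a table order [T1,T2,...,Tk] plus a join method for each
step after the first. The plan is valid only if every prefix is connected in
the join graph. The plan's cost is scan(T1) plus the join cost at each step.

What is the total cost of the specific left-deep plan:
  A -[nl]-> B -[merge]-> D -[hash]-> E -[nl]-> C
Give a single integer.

360020

step 1: scan A: cost=400, card=400
step 2: join B via nl
    card(P join B) = 400*200/(16) = 5000
    cost = 400 + 400*200 = 80400
step 3: join D via merge
    card(P join D) = 5000*250/(200) = 6250
    cost = 80400 + 5000*13 + 250*8 + 5000 + 250 = 152650
step 4: join E via hash
    card(P join E) = 6250*80/(200) = 2500
    cost = 152650 + 2*80*7 + 6250 = 160020
step 5: join C via nl
    card(P join C) = 2500*80/(2) = 100000
    cost = 160020 + 2500*80 = 360020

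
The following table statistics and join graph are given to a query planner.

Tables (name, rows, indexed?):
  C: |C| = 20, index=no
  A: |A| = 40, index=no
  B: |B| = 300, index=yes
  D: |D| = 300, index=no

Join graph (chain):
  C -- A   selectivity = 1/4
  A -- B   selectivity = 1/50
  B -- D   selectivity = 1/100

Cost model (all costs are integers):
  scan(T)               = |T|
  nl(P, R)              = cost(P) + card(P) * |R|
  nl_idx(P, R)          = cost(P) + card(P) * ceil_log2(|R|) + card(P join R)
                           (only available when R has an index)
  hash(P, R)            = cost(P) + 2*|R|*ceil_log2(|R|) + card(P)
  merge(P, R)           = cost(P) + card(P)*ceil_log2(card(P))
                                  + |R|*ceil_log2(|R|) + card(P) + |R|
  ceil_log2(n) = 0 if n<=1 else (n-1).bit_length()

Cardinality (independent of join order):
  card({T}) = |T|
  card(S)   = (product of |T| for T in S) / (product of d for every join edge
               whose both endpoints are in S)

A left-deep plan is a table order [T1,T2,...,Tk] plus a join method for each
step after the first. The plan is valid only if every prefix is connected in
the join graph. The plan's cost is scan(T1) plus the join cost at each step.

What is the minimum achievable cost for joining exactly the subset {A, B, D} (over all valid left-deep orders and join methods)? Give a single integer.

5280

Selinger DP over subsets of {A,B,D}:
  {A}: scan cost=40, card=40
  {B}: scan cost=300, card=300
  {D}: scan cost=300, card=300
  {AB}: card=240; try (B,nl_idx)→640, (A,hash)→1080, (B,merge)→3320, (A,merge)→3580, (B,hash)→5480, (B,nl)→12040 …(+1); best=640 via (B,nl_idx)
  {BD}: card=900; try (B,nl_idx)→3900, (D,hash)→6000, (B,hash)→6000, (D,merge)→6300, (B,merge)→6300, (D,nl)→90300 …(+1); best=3900 via (B,nl_idx)
  {ABD}: card=720; try (A,hash)→5280, (D,merge)→5800, (D,hash)→6280, (A,merge)→14080, (A,nl)→39900, (D,nl)→72640; best=5280 via (A,hash)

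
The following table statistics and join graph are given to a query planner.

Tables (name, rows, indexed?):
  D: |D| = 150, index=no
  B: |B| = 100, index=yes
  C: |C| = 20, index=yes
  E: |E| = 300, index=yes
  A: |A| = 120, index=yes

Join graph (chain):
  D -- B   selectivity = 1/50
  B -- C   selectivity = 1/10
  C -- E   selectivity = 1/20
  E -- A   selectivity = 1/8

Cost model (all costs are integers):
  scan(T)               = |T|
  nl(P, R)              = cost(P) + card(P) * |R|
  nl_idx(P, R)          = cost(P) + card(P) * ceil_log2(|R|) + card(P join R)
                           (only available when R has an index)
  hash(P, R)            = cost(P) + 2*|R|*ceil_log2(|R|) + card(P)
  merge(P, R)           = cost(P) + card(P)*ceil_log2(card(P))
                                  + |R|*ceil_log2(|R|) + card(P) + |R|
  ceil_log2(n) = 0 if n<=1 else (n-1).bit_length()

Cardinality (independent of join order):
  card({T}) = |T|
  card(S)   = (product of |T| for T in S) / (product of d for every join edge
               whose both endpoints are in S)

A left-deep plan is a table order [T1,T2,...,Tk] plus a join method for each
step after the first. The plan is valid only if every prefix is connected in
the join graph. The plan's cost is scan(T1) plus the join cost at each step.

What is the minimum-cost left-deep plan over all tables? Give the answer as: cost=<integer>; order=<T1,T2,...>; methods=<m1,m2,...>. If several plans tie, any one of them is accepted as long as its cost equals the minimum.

Selinger DP (subsets sized 1..n):
  {D}: scan cost=150, card=150
  {B}: scan cost=100, card=100
  {C}: scan cost=20, card=20
  {E}: scan cost=300, card=300
  {A}: scan cost=120, card=120
  {BD}: card=300; try (B,nl_idx)→1500, (B,hash)→1700, (D,merge)→2250, (B,merge)→2300, (D,hash)→2600, (D,nl)→15100 …(+1); best=1500 via (B,nl_idx)
  {BC}: card=200; try (B,nl_idx)→360, (C,hash)→400, (C,nl_idx)→800, (B,merge)→940, (C,merge)→1020, (B,hash)→1440 …(+2); best=360 via (B,nl_idx)
  {CE}: card=300; try (E,nl_idx)→500, (C,hash)→800, (C,nl_idx)→2100, (E,merge)→3140, (C,merge)→3420, (E,hash)→5440 …(+2); best=500 via (E,nl_idx)
  {AE}: card=4500; try (A,hash)→2280, (E,merge)→4080, (A,merge)→4260, (E,hash)→5640, (E,nl_idx)→5700, (A,nl_idx)→6900 …(+2); best=2280 via (A,hash)
  {BCD}: card=600; try (C,hash)→2000, (D,hash)→2960, (D,merge)→3510, (C,nl_idx)→3600, (C,merge)→4620, (C,nl)→7500 …(+1); best=2000 via (C,hash)
  {BCE}: card=3000; try (B,hash)→2200, (B,merge)→4300, (E,merge)→5160, (E,nl_idx)→5160, (B,nl_idx)→5600, (E,hash)→5960 …(+2); best=2200 via (B,hash)
  {ACE}: card=4500; try (A,hash)→2480, (A,merge)→4460, (C,hash)→6980, (A,nl_idx)→7100, (C,nl_idx)→29280, (A,nl)→36500 …(+2); best=2480 via (A,hash)
  {BCDE}: card=9000; try (D,hash)→7600, (E,hash)→8000, (E,merge)→11600, (E,nl_idx)→16400, (D,merge)→42550, (E,nl)→182000 …(+1); best=7600 via (D,hash)
  {ABCE}: card=45000; try (A,hash)→6880, (B,hash)→8380, (A,merge)→42160, (B,merge)→66280, (A,nl_idx)→68200, (B,nl_idx)→78980 …(+2); best=6880 via (A,hash)
  {ABCDE}: card=135000; try (A,hash)→18280, (D,hash)→54280, (A,merge)→143560, (A,nl_idx)→205600, (D,merge)→773230, (A,nl)→1087600 …(+1); best=18280 via (A,hash)

cost=18280; order=C,E,B,D,A; methods=nl_idx,hash,hash,hash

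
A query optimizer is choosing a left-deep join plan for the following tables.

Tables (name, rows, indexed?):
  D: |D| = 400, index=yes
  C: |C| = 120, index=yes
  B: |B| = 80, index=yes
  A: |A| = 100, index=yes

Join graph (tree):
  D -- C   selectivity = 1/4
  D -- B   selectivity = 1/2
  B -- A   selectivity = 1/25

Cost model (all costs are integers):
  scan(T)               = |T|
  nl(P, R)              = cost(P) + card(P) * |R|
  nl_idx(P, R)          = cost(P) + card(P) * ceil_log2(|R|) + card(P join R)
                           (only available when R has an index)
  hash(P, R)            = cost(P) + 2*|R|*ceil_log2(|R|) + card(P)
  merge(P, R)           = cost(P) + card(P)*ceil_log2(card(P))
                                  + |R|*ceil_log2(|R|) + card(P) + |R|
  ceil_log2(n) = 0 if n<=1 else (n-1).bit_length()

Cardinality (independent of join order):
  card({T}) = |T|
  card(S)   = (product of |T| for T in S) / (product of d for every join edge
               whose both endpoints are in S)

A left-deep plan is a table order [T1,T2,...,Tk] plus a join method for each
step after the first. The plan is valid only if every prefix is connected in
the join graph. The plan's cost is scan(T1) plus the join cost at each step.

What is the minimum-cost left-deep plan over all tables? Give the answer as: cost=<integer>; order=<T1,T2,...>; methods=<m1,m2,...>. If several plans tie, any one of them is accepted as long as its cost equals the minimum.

cost=73840; order=B,A,D,C; methods=nl_idx,merge,hash

Selinger DP (subsets sized 1..n):
  {D}: scan cost=400, card=400
  {C}: scan cost=120, card=120
  {B}: scan cost=80, card=80
  {A}: scan cost=100, card=100
  {CD}: card=12000; try (C,hash)→2480, (D,merge)→5080, (C,merge)→5360, (D,hash)→7440, (D,nl_idx)→13200, (C,nl_idx)→15200 …(+2); best=2480 via (C,hash)
  {BD}: card=16000; try (B,hash)→1920, (D,merge)→4720, (B,merge)→5040, (D,hash)→7360, (D,nl_idx)→16800, (B,nl_idx)→19200 …(+2); best=1920 via (B,hash)
  {AB}: card=320; try (A,nl_idx)→960, (B,nl_idx)→1120, (B,hash)→1320, (A,merge)→1520, (B,merge)→1540, (A,hash)→1560 …(+2); best=960 via (A,nl_idx)
  {BCD}: card=480000; try (B,hash)→15600, (C,hash)→19600, (B,merge)→183120, (C,merge)→242880, (B,nl_idx)→566480, (C,nl_idx)→593920 …(+2); best=15600 via (B,hash)
  {ABD}: card=64000; try (D,merge)→8160, (D,hash)→8480, (A,hash)→19320, (D,nl_idx)→67840, (D,nl)→128960, (A,nl_idx)→177920 …(+2); best=8160 via (D,merge)
  {ABCD}: card=1920000; try (C,hash)→73840, (A,hash)→497000, (C,merge)→1097120, (C,nl_idx)→2376160, (A,nl_idx)→5295600, (C,nl)→7688160 …(+2); best=73840 via (C,hash)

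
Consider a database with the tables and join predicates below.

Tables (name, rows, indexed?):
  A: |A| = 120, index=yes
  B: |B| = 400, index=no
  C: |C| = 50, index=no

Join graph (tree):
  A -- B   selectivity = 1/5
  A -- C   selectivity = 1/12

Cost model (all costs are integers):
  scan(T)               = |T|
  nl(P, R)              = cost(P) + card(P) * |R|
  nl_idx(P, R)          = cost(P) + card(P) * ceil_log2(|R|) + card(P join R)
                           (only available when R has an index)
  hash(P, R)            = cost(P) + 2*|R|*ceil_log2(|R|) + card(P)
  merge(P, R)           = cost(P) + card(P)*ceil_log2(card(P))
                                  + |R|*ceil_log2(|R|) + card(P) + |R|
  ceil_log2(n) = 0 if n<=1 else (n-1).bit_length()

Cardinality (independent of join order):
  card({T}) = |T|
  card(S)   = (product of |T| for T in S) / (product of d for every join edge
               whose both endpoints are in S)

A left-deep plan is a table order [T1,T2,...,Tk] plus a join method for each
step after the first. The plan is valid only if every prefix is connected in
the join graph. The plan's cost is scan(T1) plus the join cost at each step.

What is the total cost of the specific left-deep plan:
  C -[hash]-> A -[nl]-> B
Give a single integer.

step 1: scan C: cost=50, card=50
step 2: join A via hash
    card(P join A) = 50*120/(12) = 500
    cost = 50 + 2*120*7 + 50 = 1780
step 3: join B via nl
    card(P join B) = 500*400/(5) = 40000
    cost = 1780 + 500*400 = 201780

201780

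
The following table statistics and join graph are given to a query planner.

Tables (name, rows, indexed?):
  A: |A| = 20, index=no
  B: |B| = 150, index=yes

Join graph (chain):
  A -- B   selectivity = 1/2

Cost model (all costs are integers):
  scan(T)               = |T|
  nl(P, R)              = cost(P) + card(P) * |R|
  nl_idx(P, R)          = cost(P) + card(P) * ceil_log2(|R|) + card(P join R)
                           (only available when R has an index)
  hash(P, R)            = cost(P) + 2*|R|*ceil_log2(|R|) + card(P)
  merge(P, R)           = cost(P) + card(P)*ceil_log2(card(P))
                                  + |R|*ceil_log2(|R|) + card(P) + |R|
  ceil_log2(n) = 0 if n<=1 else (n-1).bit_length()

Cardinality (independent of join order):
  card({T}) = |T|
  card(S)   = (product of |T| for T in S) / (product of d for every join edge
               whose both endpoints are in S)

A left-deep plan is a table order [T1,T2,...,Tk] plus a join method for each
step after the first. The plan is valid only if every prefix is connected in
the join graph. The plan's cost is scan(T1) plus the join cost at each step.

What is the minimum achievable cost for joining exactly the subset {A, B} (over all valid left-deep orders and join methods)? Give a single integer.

500

Selinger DP over subsets of {A,B}:
  {A}: scan cost=20, card=20
  {B}: scan cost=150, card=150
  {AB}: card=1500; try (A,hash)→500, (B,merge)→1490, (A,merge)→1620, (B,nl_idx)→1680, (B,hash)→2440, (B,nl)→3020 …(+1); best=500 via (A,hash)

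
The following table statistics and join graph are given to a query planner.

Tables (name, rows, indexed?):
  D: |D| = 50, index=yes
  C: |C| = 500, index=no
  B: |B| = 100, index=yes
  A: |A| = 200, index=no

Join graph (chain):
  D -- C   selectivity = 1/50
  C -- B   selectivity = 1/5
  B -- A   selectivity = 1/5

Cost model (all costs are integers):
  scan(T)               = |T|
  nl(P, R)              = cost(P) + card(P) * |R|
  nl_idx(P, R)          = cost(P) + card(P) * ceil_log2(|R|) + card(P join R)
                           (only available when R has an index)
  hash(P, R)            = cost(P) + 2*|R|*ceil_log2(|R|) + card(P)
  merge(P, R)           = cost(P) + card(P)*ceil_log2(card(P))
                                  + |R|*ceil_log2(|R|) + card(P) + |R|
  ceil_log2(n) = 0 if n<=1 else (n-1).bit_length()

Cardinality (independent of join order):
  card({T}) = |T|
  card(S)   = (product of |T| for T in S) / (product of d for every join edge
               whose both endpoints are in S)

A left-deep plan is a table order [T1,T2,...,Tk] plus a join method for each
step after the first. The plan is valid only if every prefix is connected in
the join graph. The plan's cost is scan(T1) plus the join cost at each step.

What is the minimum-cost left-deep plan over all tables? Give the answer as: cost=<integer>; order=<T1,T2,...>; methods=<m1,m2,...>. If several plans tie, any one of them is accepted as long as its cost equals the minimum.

cost=16700; order=C,D,B,A; methods=hash,hash,hash

Selinger DP (subsets sized 1..n):
  {D}: scan cost=50, card=50
  {C}: scan cost=500, card=500
  {B}: scan cost=100, card=100
  {A}: scan cost=200, card=200
  {CD}: card=500; try (D,hash)→1600, (D,nl_idx)→4000, (C,merge)→5400, (D,merge)→5850, (C,hash)→9100, (C,nl)→25050 …(+1); best=1600 via (D,hash)
  {BC}: card=10000; try (B,hash)→2400, (C,merge)→5900, (B,merge)→6300, (C,hash)→9200, (B,nl_idx)→14000, (C,nl)→50100 …(+1); best=2400 via (B,hash)
  {AB}: card=4000; try (B,hash)→1800, (A,merge)→2700, (B,merge)→2800, (A,hash)→3400, (B,nl_idx)→5600, (A,nl)→20100 …(+1); best=1800 via (B,hash)
  {BCD}: card=10000; try (B,hash)→3500, (B,merge)→7400, (D,hash)→13000, (B,nl_idx)→15100, (B,nl)→51600, (D,nl_idx)→72400 …(+2); best=3500 via (B,hash)
  {ABC}: card=400000; try (C,hash)→14800, (A,hash)→15600, (C,merge)→58800, (A,merge)→154200, (C,nl)→2001800, (A,nl)→2002400; best=14800 via (C,hash)
  {ABCD}: card=400000; try (A,hash)→16700, (A,merge)→155300, (D,hash)→415400, (A,nl)→2003500, (D,nl_idx)→2814800, (D,merge)→8015150 …(+1); best=16700 via (A,hash)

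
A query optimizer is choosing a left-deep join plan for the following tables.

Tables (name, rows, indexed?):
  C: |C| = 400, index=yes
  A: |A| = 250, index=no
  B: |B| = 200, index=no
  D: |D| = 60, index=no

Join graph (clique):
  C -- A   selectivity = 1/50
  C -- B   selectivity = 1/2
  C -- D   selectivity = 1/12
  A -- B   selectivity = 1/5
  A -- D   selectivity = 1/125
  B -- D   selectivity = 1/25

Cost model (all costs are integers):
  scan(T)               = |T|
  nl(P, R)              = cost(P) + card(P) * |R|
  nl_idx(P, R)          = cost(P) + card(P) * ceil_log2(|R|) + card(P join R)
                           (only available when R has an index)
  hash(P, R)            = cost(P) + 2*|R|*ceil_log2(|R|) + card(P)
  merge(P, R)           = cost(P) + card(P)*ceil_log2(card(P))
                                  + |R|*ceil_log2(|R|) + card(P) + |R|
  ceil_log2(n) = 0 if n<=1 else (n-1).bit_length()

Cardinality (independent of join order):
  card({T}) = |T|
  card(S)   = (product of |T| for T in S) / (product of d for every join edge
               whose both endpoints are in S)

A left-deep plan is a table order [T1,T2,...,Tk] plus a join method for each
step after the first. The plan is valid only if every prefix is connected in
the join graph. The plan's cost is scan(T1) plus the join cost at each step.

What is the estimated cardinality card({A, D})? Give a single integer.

120

Tables in S: A(250), D(60)
Edges inside S: A-D(d=125)
numerator = 250 * 60 = 15000
denominator = 125 = 125
card(S) = 15000 / 125 = 120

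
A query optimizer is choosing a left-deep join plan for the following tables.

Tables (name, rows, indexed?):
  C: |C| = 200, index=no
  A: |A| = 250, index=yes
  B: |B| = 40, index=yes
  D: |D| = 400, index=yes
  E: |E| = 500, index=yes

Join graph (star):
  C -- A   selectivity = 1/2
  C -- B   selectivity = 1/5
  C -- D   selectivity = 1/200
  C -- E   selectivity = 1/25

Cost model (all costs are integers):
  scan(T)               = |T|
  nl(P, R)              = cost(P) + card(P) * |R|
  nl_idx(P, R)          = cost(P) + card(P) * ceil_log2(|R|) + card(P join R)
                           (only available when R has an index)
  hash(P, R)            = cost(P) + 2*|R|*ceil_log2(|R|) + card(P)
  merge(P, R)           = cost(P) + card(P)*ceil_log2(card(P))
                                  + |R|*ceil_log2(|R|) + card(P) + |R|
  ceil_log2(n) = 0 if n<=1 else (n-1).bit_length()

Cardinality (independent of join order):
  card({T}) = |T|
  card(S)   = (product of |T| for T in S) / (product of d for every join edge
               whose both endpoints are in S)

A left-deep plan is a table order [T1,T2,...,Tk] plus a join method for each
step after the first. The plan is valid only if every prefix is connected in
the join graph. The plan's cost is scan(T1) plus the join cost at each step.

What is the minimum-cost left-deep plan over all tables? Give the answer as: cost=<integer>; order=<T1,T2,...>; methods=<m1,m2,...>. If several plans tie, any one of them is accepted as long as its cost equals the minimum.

cost=83480; order=C,D,B,E,A; methods=nl_idx,hash,hash,hash

Selinger DP (subsets sized 1..n):
  {C}: scan cost=200, card=200
  {A}: scan cost=250, card=250
  {B}: scan cost=40, card=40
  {D}: scan cost=400, card=400
  {E}: scan cost=500, card=500
  {AC}: card=25000; try (C,hash)→3700, (A,merge)→4250, (C,merge)→4300, (A,hash)→4400, (A,nl_idx)→26800, (A,nl)→50200 …(+1); best=3700 via (C,hash)
  {BC}: card=1600; try (B,hash)→880, (C,merge)→2120, (B,merge)→2280, (B,nl_idx)→3000, (C,hash)→3280, (C,nl)→8040 …(+1); best=880 via (B,hash)
  {CD}: card=400; try (D,nl_idx)→2400, (C,hash)→4000, (D,merge)→6000, (C,merge)→6200, (D,hash)→7600, (D,nl)→80200 …(+1); best=2400 via (D,nl_idx)
  {CE}: card=4000; try (C,hash)→4200, (E,nl_idx)→6000, (E,merge)→7000, (C,merge)→7300, (E,hash)→9400, (E,nl)→100200 …(+1); best=4200 via (C,hash)
  {ABC}: card=200000; try (A,hash)→6480, (A,merge)→22330, (B,hash)→29180, (A,nl_idx)→213680, (B,nl_idx)→353700, (A,nl)→400880 …(+2); best=6480 via (A,hash)
  {ACD}: card=50000; try (A,hash)→6800, (A,merge)→8650, (D,hash)→35900, (A,nl_idx)→55600, (A,nl)→102400, (D,nl_idx)→278700 …(+2); best=6800 via (A,hash)
  {ACE}: card=500000; try (A,hash)→12200, (E,hash)→37700, (A,merge)→58450, (E,merge)→408700, (A,nl_idx)→536200, (E,nl_idx)→728700 …(+2); best=12200 via (A,hash)
  {BCD}: card=3200; try (B,hash)→3280, (B,merge)→6680, (B,nl_idx)→8000, (D,hash)→9680, (B,nl)→18400, (D,nl_idx)→18480 …(+2); best=3280 via (B,hash)
  {BCE}: card=32000; try (B,hash)→8680, (E,hash)→11480, (E,merge)→25080, (E,nl_idx)→47280, (B,merge)→56480, (B,nl_idx)→60200 …(+2); best=8680 via (B,hash)
  {CDE}: card=8000; try (E,merge)→11400, (E,hash)→11800, (E,nl_idx)→14000, (D,hash)→15400, (D,nl_idx)→48200, (D,merge)→60200 …(+2); best=11400 via (E,merge)
  {ABCD}: card=400000; try (A,hash)→10480, (A,merge)→47130, (B,hash)→57280, (D,hash)→213680, (A,nl_idx)→428880, (B,nl_idx)→706800 …(+6); best=10480 via (A,hash)
  {ABCE}: card=4000000; try (A,hash)→44680, (E,hash)→215480, (B,hash)→512680, (A,merge)→522930, (E,merge)→3811480, (A,nl_idx)→4264680 …(+6); best=44680 via (A,hash)
  {ACDE}: card=1000000; try (A,hash)→23400, (E,hash)→65800, (A,merge)→125650, (D,hash)→519400, (E,merge)→861800, (A,nl_idx)→1075400 …(+6); best=23400 via (A,hash)
  {BCDE}: card=64000; try (E,hash)→15480, (B,hash)→19880, (D,hash)→47880, (E,merge)→49880, (E,nl_idx)→96080, (B,nl_idx)→123400 …(+6); best=15480 via (E,hash)
  {ABCDE}: card=8000000; try (A,hash)→83480, (E,hash)→419480, (B,hash)→1023880, (A,merge)→1105730, (D,hash)→4051880, (E,merge)→8015480 …(+10); best=83480 via (A,hash)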